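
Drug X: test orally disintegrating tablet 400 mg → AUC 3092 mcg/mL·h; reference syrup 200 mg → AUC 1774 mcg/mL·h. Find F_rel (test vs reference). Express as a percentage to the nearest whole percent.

F_rel = 87%

F_rel = (AUC_test/D_test) / (AUC_ref/D_ref)
      = (3092/400) / (1774/200)
      = 7.73 / 8.87 = 0.8715 = 87.15%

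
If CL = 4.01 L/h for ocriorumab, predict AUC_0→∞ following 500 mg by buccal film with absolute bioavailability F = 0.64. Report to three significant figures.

AUC = 79.8 mg/L·h

AUC_0→∞ = F × Dose / CL
        = 0.64 × 500 / 4.01 = 79.8005 mg/L·h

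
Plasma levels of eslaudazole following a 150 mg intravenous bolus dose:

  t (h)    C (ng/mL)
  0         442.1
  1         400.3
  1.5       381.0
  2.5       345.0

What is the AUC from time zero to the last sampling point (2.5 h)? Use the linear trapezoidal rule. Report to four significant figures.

AUC = 979.5 ng/mL·h

Trapezoidal AUC_0→2.5:
  [0→1]: (442.1+400.3)/2 × 1 = 421.2
  [1→1.5]: (400.3+381.0)/2 × 0.5 = 195.325
  [1.5→2.5]: (381.0+345.0)/2 × 1 = 363.0
  Sum = 979.525 ng/mL·h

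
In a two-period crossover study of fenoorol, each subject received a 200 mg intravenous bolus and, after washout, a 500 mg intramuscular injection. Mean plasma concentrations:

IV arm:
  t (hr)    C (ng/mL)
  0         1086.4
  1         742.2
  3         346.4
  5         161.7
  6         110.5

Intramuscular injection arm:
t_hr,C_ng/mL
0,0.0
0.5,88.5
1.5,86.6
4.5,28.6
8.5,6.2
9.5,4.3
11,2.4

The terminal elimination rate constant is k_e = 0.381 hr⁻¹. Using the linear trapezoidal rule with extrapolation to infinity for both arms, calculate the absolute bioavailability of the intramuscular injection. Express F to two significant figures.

F = 0.050

Trapezoidal AUC_0→6 (IV):
  [0→1]: (1086.4+742.2)/2 × 1 = 914.3
  [1→3]: (742.2+346.4)/2 × 2 = 1088.6
  [3→5]: (346.4+161.7)/2 × 2 = 508.1
  [5→6]: (161.7+110.5)/2 × 1 = 136.1
  Sum = 2647.1 ng/mL·hr
IV tail: 110.5/0.381 = 290.026; AUC_iv,0→∞ = 2647.1 + 290.026 = 2937.126 ng/mL·hr
Trapezoidal AUC_0→11 (intramuscular injection):
  [0→0.5]: (0.0+88.5)/2 × 0.5 = 22.125
  [0.5→1.5]: (88.5+86.6)/2 × 1 = 87.55
  [1.5→4.5]: (86.6+28.6)/2 × 3 = 172.8
  [4.5→8.5]: (28.6+6.2)/2 × 4 = 69.6
  [8.5→9.5]: (6.2+4.3)/2 × 1 = 5.25
  [9.5→11]: (4.3+2.4)/2 × 1.5 = 5.025
  Sum = 362.35 ng/mL·hr
intramuscular injection tail: 2.4/0.381 = 6.299; AUC_ev,0→∞ = 362.35 + 6.299 = 368.649 ng/mL·hr
F = (AUC_ev/D_ev)/(AUC_iv/D_iv) = (368.649/500)/(2937.126/200) = 0.737298/14.68563 = 0.0502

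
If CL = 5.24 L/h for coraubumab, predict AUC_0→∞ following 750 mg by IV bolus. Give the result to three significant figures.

AUC_0→∞ = Dose_iv / CL
        = 750 / 5.24 = 143.13 mg/L·h

AUC = 143 mg/L·h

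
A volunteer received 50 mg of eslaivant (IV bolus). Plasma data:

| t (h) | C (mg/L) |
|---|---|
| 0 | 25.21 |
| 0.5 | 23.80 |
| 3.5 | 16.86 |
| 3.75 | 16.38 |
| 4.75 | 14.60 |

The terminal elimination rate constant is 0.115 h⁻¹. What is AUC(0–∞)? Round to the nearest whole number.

Trapezoidal AUC_0→4.75:
  [0→0.5]: (25.21+23.80)/2 × 0.5 = 12.2525
  [0.5→3.5]: (23.80+16.86)/2 × 3 = 60.99
  [3.5→3.75]: (16.86+16.38)/2 × 0.25 = 4.155
  [3.75→4.75]: (16.38+14.60)/2 × 1 = 15.49
  Sum = 92.8875 mg/L·h
Extrapolated tail: C_last / k_e = 14.60 / 0.115 = 126.957
AUC_0→∞ = 92.8875 + 126.957 = 219.8445 mg/L·h

AUC = 220 mg/L·h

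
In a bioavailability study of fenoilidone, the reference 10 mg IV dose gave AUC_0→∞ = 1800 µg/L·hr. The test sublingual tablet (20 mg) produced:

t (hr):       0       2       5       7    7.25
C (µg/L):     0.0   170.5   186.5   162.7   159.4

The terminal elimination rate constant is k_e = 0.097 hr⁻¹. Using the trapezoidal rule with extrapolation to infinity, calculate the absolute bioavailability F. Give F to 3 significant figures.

F = 0.761

Trapezoidal AUC_0→7.25 (sublingual tablet):
  [0→2]: (0.0+170.5)/2 × 2 = 170.5
  [2→5]: (170.5+186.5)/2 × 3 = 535.5
  [5→7]: (186.5+162.7)/2 × 2 = 349.2
  [7→7.25]: (162.7+159.4)/2 × 0.25 = 40.2625
  Sum = 1095.4625 µg/L·hr
Tail: C_last/k_e = 159.4/0.097 = 1643.299
AUC_0→∞ (sublingual tablet) = 1095.4625 + 1643.299 = 2738.7615 µg/L·hr
F = (AUC_ev/D_ev)/(AUC_iv/D_iv) = (2738.7615/20)/(1800/10) = 136.938/180 = 0.7608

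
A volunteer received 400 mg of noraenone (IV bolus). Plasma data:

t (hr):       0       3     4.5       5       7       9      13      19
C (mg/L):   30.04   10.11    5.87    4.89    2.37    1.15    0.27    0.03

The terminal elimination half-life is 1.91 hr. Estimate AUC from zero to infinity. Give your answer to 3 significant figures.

Trapezoidal AUC_0→19:
  [0→3]: (30.04+10.11)/2 × 3 = 60.225
  [3→4.5]: (10.11+5.87)/2 × 1.5 = 11.985
  [4.5→5]: (5.87+4.89)/2 × 0.5 = 2.69
  [5→7]: (4.89+2.37)/2 × 2 = 7.26
  [7→9]: (2.37+1.15)/2 × 2 = 3.52
  [9→13]: (1.15+0.27)/2 × 4 = 2.84
  [13→19]: (0.27+0.03)/2 × 6 = 0.9
  Sum = 89.42 mg/L·hr
k_e = ln2 / t½ = 0.693147 / 1.91 = 0.3629 hr^-1
Extrapolated tail: C_last / k_e = 0.03 / 0.3629 = 0.083
AUC_0→∞ = 89.42 + 0.083 = 89.503 mg/L·hr

AUC = 89.5 mg/L·hr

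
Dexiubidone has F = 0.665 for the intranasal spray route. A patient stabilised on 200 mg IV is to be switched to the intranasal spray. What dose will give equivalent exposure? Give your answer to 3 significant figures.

D_intranasal = 301 mg

For equal systemic exposure: F × D_ev = D_iv
D_ev = D_iv / F = 200 / 0.665 = 300.752 mg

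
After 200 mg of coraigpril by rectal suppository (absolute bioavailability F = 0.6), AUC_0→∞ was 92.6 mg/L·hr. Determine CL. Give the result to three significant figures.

CL = F × Dose / AUC_0→∞
   = 0.6 × 200 / 92.6 = 1.2959 L/hr

CL = 1.30 L/hr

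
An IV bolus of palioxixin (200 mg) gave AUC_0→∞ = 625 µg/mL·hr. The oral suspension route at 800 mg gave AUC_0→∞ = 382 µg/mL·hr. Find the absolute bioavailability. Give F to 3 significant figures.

F = (AUC_ev / D_ev) / (AUC_iv / D_iv)
  = (382/800) / (625/200)
  = 0.4775 / 3.125 = 0.1528

F = 0.153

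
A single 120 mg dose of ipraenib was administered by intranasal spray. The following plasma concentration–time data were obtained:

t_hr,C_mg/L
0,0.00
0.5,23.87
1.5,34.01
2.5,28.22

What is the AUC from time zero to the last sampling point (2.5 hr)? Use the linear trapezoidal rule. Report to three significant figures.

AUC = 66.0 mg/L·hr

Trapezoidal AUC_0→2.5:
  [0→0.5]: (0.00+23.87)/2 × 0.5 = 5.9675
  [0.5→1.5]: (23.87+34.01)/2 × 1 = 28.94
  [1.5→2.5]: (34.01+28.22)/2 × 1 = 31.115
  Sum = 66.0225 mg/L·hr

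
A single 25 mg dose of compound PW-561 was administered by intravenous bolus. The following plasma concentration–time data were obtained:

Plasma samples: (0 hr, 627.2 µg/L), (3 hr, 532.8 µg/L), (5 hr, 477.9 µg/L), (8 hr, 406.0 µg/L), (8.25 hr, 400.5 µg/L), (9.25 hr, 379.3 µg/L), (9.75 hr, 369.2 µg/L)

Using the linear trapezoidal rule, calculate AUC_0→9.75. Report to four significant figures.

Trapezoidal AUC_0→9.75:
  [0→3]: (627.2+532.8)/2 × 3 = 1740.0
  [3→5]: (532.8+477.9)/2 × 2 = 1010.7
  [5→8]: (477.9+406.0)/2 × 3 = 1325.85
  [8→8.25]: (406.0+400.5)/2 × 0.25 = 100.8125
  [8.25→9.25]: (400.5+379.3)/2 × 1 = 389.9
  [9.25→9.75]: (379.3+369.2)/2 × 0.5 = 187.125
  Sum = 4754.3875 µg/L·hr

AUC = 4754 µg/L·hr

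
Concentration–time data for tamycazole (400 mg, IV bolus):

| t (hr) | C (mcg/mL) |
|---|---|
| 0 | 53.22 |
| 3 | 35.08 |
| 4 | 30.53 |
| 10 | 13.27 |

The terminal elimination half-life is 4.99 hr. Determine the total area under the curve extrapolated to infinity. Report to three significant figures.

AUC = 392 mcg/mL·hr

Trapezoidal AUC_0→10:
  [0→3]: (53.22+35.08)/2 × 3 = 132.45
  [3→4]: (35.08+30.53)/2 × 1 = 32.805
  [4→10]: (30.53+13.27)/2 × 6 = 131.4
  Sum = 296.655 mcg/mL·hr
k_e = ln2 / t½ = 0.693147 / 4.99 = 0.1389 hr^-1
Extrapolated tail: C_last / k_e = 13.27 / 0.1389 = 95.536
AUC_0→∞ = 296.655 + 95.536 = 392.191 mcg/mL·hr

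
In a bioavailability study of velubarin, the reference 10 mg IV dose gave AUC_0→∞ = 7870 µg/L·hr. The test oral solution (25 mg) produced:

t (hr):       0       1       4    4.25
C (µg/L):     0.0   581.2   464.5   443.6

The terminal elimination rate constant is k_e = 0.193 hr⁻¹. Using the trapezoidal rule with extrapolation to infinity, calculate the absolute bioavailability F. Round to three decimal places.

Trapezoidal AUC_0→4.25 (oral solution):
  [0→1]: (0.0+581.2)/2 × 1 = 290.6
  [1→4]: (581.2+464.5)/2 × 3 = 1568.55
  [4→4.25]: (464.5+443.6)/2 × 0.25 = 113.5125
  Sum = 1972.6625 µg/L·hr
Tail: C_last/k_e = 443.6/0.193 = 2298.446
AUC_0→∞ (oral solution) = 1972.6625 + 2298.446 = 4271.1085 µg/L·hr
F = (AUC_ev/D_ev)/(AUC_iv/D_iv) = (4271.1085/25)/(7870/10) = 170.84434/787 = 0.2171

F = 0.217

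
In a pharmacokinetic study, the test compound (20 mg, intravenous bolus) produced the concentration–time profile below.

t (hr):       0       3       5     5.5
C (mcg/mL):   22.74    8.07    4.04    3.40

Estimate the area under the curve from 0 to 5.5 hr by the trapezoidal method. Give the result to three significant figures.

AUC = 60.2 mcg/mL·hr

Trapezoidal AUC_0→5.5:
  [0→3]: (22.74+8.07)/2 × 3 = 46.215
  [3→5]: (8.07+4.04)/2 × 2 = 12.11
  [5→5.5]: (4.04+3.40)/2 × 0.5 = 1.86
  Sum = 60.185 mcg/mL·hr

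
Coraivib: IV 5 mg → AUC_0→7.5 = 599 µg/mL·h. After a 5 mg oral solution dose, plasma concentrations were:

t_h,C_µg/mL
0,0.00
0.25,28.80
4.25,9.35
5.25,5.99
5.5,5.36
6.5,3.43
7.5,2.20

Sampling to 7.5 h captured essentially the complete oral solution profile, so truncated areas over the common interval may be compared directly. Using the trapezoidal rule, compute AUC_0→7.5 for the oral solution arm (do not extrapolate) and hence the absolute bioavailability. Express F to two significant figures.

Trapezoidal AUC_0→7.5 (oral solution):
  [0→0.25]: (0.00+28.80)/2 × 0.25 = 3.6
  [0.25→4.25]: (28.80+9.35)/2 × 4 = 76.3
  [4.25→5.25]: (9.35+5.99)/2 × 1 = 7.67
  [5.25→5.5]: (5.99+5.36)/2 × 0.25 = 1.41875
  [5.5→6.5]: (5.36+3.43)/2 × 1 = 4.395
  [6.5→7.5]: (3.43+2.20)/2 × 1 = 2.815
  Sum = 96.19875 µg/mL·h
F = (AUC_ev/D_ev)/(AUC_iv/D_iv) = (96.19875/5)/(599/5) = 19.23975/119.8 = 0.1606

F = 0.16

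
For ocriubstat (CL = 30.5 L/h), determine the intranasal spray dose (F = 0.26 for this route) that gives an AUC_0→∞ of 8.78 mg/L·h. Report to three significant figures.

Dose = 1030 mg

Dose = CL × AUC_0→∞ / F
     = 30.5 × 8.78 / 0.26 = 1029.96 mg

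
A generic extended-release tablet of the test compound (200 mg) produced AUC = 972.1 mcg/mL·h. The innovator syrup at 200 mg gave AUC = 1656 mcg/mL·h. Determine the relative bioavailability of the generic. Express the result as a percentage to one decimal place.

F_rel = 58.7%

F_rel = (AUC_test/D_test) / (AUC_ref/D_ref)
      = (972.1/200) / (1656/200)
      = 4.8605 / 8.28 = 0.5870 = 58.70%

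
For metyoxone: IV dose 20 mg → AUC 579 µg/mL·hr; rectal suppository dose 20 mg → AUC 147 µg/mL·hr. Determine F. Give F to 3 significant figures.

F = 0.254

F = (AUC_ev / D_ev) / (AUC_iv / D_iv)
  = (147/20) / (579/20)
  = 7.35 / 28.95 = 0.2539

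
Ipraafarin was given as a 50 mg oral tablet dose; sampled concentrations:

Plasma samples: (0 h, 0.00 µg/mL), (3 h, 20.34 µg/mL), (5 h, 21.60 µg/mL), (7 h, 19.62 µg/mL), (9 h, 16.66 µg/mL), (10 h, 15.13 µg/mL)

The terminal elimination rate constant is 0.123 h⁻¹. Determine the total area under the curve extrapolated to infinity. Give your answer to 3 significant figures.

AUC = 289 µg/mL·h

Trapezoidal AUC_0→10:
  [0→3]: (0.00+20.34)/2 × 3 = 30.51
  [3→5]: (20.34+21.60)/2 × 2 = 41.94
  [5→7]: (21.60+19.62)/2 × 2 = 41.22
  [7→9]: (19.62+16.66)/2 × 2 = 36.28
  [9→10]: (16.66+15.13)/2 × 1 = 15.895
  Sum = 165.845 µg/mL·h
Extrapolated tail: C_last / k_e = 15.13 / 0.123 = 123.008
AUC_0→∞ = 165.845 + 123.008 = 288.853 µg/mL·h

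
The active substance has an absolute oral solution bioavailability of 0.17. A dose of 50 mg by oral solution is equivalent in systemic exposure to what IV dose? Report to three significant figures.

D_iv = 8.50 mg

Systemic exposure from an extravascular dose = F × D_ev, so the equivalent IV dose is F × D_ev.
D_iv = F × D_ev = 0.17 × 50 = 8.5 mg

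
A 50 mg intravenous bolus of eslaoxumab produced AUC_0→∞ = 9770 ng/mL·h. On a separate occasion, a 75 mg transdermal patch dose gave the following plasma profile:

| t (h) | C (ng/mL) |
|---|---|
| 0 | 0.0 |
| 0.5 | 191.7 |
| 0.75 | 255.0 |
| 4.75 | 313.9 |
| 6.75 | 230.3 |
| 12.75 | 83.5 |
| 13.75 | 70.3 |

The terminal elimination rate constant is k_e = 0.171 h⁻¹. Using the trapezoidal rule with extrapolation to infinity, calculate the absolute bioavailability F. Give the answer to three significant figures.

Trapezoidal AUC_0→13.75 (transdermal patch):
  [0→0.5]: (0.0+191.7)/2 × 0.5 = 47.925
  [0.5→0.75]: (191.7+255.0)/2 × 0.25 = 55.8375
  [0.75→4.75]: (255.0+313.9)/2 × 4 = 1137.8
  [4.75→6.75]: (313.9+230.3)/2 × 2 = 544.2
  [6.75→12.75]: (230.3+83.5)/2 × 6 = 941.4
  [12.75→13.75]: (83.5+70.3)/2 × 1 = 76.9
  Sum = 2804.0625 ng/mL·h
Tail: C_last/k_e = 70.3/0.171 = 411.111
AUC_0→∞ (transdermal patch) = 2804.0625 + 411.111 = 3215.1735 ng/mL·h
F = (AUC_ev/D_ev)/(AUC_iv/D_iv) = (3215.1735/75)/(9770/50) = 42.86898/195.4 = 0.2194

F = 0.219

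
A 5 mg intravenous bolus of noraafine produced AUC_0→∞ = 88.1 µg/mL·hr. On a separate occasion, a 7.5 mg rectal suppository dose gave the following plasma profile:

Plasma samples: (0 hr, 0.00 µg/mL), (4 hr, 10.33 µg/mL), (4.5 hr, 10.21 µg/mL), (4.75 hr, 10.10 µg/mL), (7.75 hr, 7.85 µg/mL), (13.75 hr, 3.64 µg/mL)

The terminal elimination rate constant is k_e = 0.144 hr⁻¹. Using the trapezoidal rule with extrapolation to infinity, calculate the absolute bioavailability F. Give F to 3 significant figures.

F = 0.870

Trapezoidal AUC_0→13.75 (rectal suppository):
  [0→4]: (0.00+10.33)/2 × 4 = 20.66
  [4→4.5]: (10.33+10.21)/2 × 0.5 = 5.135
  [4.5→4.75]: (10.21+10.10)/2 × 0.25 = 2.53875
  [4.75→7.75]: (10.10+7.85)/2 × 3 = 26.925
  [7.75→13.75]: (7.85+3.64)/2 × 6 = 34.47
  Sum = 89.72875 µg/mL·hr
Tail: C_last/k_e = 3.64/0.144 = 25.278
AUC_0→∞ (rectal suppository) = 89.72875 + 25.278 = 115.00675 µg/mL·hr
F = (AUC_ev/D_ev)/(AUC_iv/D_iv) = (115.00675/7.5)/(88.1/5) = 15.3342/17.62 = 0.8703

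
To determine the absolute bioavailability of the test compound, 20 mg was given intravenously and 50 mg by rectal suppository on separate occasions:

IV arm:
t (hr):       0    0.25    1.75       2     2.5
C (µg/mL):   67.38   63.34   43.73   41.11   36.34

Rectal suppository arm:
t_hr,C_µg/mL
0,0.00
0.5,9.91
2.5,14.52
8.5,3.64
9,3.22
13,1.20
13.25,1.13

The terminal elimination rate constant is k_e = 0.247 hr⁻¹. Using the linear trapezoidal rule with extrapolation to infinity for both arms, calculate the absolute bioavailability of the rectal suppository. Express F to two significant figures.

Trapezoidal AUC_0→2.5 (IV):
  [0→0.25]: (67.38+63.34)/2 × 0.25 = 16.34
  [0.25→1.75]: (63.34+43.73)/2 × 1.5 = 80.3025
  [1.75→2]: (43.73+41.11)/2 × 0.25 = 10.605
  [2→2.5]: (41.11+36.34)/2 × 0.5 = 19.3625
  Sum = 126.61 µg/mL·hr
IV tail: 36.34/0.247 = 147.126; AUC_iv,0→∞ = 126.61 + 147.126 = 273.736 µg/mL·hr
Trapezoidal AUC_0→13.25 (rectal suppository):
  [0→0.5]: (0.00+9.91)/2 × 0.5 = 2.4775
  [0.5→2.5]: (9.91+14.52)/2 × 2 = 24.43
  [2.5→8.5]: (14.52+3.64)/2 × 6 = 54.48
  [8.5→9]: (3.64+3.22)/2 × 0.5 = 1.715
  [9→13]: (3.22+1.20)/2 × 4 = 8.84
  [13→13.25]: (1.20+1.13)/2 × 0.25 = 0.29125
  Sum = 92.23375 µg/mL·hr
rectal suppository tail: 1.13/0.247 = 4.575; AUC_ev,0→∞ = 92.23375 + 4.575 = 96.80875 µg/mL·hr
F = (AUC_ev/D_ev)/(AUC_iv/D_iv) = (96.80875/50)/(273.736/20) = 1.936175/13.6868 = 0.1415

F = 0.14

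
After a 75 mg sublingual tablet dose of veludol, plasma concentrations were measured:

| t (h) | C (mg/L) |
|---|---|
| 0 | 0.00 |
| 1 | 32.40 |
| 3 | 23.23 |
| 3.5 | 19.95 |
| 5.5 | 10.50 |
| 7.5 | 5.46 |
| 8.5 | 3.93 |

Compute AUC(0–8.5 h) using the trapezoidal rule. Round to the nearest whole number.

Trapezoidal AUC_0→8.5:
  [0→1]: (0.00+32.40)/2 × 1 = 16.2
  [1→3]: (32.40+23.23)/2 × 2 = 55.63
  [3→3.5]: (23.23+19.95)/2 × 0.5 = 10.795
  [3.5→5.5]: (19.95+10.50)/2 × 2 = 30.45
  [5.5→7.5]: (10.50+5.46)/2 × 2 = 15.96
  [7.5→8.5]: (5.46+3.93)/2 × 1 = 4.695
  Sum = 133.73 mg/L·h

AUC = 134 mg/L·h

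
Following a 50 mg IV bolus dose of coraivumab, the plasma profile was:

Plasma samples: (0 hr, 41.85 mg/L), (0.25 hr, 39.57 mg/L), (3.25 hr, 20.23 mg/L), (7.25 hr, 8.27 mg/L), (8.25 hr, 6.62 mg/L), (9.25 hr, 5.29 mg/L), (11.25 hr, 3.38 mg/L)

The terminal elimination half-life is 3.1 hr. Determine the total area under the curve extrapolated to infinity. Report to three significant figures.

AUC = 194 mg/L·hr

Trapezoidal AUC_0→11.25:
  [0→0.25]: (41.85+39.57)/2 × 0.25 = 10.1775
  [0.25→3.25]: (39.57+20.23)/2 × 3 = 89.7
  [3.25→7.25]: (20.23+8.27)/2 × 4 = 57.0
  [7.25→8.25]: (8.27+6.62)/2 × 1 = 7.445
  [8.25→9.25]: (6.62+5.29)/2 × 1 = 5.955
  [9.25→11.25]: (5.29+3.38)/2 × 2 = 8.67
  Sum = 178.9475 mg/L·hr
k_e = ln2 / t½ = 0.693147 / 3.1 = 0.2236 hr^-1
Extrapolated tail: C_last / k_e = 3.38 / 0.2236 = 15.116
AUC_0→∞ = 178.9475 + 15.116 = 194.0635 mg/L·hr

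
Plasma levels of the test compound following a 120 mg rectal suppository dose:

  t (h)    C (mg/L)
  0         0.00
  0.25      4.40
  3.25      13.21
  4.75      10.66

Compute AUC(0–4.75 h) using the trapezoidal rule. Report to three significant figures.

AUC = 44.9 mg/L·h

Trapezoidal AUC_0→4.75:
  [0→0.25]: (0.00+4.40)/2 × 0.25 = 0.55
  [0.25→3.25]: (4.40+13.21)/2 × 3 = 26.415
  [3.25→4.75]: (13.21+10.66)/2 × 1.5 = 17.9025
  Sum = 44.8675 mg/L·h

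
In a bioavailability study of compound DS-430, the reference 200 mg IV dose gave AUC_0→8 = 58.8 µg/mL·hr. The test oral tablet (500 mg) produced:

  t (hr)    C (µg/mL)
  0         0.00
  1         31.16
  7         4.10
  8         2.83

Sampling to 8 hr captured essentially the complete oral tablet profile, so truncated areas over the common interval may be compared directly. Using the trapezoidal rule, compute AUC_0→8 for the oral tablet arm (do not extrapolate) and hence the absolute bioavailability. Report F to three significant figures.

Trapezoidal AUC_0→8 (oral tablet):
  [0→1]: (0.00+31.16)/2 × 1 = 15.58
  [1→7]: (31.16+4.10)/2 × 6 = 105.78
  [7→8]: (4.10+2.83)/2 × 1 = 3.465
  Sum = 124.825 µg/mL·hr
F = (AUC_ev/D_ev)/(AUC_iv/D_iv) = (124.825/500)/(58.8/200) = 0.24965/0.294 = 0.8491

F = 0.849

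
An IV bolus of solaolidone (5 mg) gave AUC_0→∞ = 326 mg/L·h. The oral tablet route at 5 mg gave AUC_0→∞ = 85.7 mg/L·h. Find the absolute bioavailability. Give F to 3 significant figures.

F = (AUC_ev / D_ev) / (AUC_iv / D_iv)
  = (85.7/5) / (326/5)
  = 17.14 / 65.2 = 0.2629

F = 0.263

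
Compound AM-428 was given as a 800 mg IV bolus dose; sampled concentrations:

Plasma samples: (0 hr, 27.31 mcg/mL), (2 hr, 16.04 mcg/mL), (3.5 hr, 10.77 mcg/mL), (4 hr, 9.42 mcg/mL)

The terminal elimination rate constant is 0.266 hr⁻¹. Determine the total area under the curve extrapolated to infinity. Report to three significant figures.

AUC = 104 mcg/mL·hr

Trapezoidal AUC_0→4:
  [0→2]: (27.31+16.04)/2 × 2 = 43.35
  [2→3.5]: (16.04+10.77)/2 × 1.5 = 20.1075
  [3.5→4]: (10.77+9.42)/2 × 0.5 = 5.0475
  Sum = 68.505 mcg/mL·hr
Extrapolated tail: C_last / k_e = 9.42 / 0.266 = 35.414
AUC_0→∞ = 68.505 + 35.414 = 103.919 mcg/mL·hr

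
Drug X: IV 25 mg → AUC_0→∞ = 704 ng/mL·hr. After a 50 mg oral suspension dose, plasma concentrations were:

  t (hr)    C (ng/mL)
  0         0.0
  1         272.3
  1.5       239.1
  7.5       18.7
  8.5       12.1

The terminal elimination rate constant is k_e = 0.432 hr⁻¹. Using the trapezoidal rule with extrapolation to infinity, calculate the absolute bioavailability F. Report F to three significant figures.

F = 0.768

Trapezoidal AUC_0→8.5 (oral suspension):
  [0→1]: (0.0+272.3)/2 × 1 = 136.15
  [1→1.5]: (272.3+239.1)/2 × 0.5 = 127.85
  [1.5→7.5]: (239.1+18.7)/2 × 6 = 773.4
  [7.5→8.5]: (18.7+12.1)/2 × 1 = 15.4
  Sum = 1052.8 ng/mL·hr
Tail: C_last/k_e = 12.1/0.432 = 28.009
AUC_0→∞ (oral suspension) = 1052.8 + 28.009 = 1080.809 ng/mL·hr
F = (AUC_ev/D_ev)/(AUC_iv/D_iv) = (1080.809/50)/(704/25) = 21.61618/28.16 = 0.7676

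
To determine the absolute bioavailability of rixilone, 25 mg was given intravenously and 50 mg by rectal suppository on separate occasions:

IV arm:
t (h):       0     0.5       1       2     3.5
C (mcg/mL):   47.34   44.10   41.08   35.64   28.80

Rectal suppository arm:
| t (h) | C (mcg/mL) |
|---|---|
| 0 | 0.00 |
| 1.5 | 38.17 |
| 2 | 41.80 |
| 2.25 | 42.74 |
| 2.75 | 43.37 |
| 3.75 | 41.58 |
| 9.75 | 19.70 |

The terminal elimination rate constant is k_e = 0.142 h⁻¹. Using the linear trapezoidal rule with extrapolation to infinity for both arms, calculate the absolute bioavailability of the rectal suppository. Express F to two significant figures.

F = 0.67

Trapezoidal AUC_0→3.5 (IV):
  [0→0.5]: (47.34+44.10)/2 × 0.5 = 22.86
  [0.5→1]: (44.10+41.08)/2 × 0.5 = 21.295
  [1→2]: (41.08+35.64)/2 × 1 = 38.36
  [2→3.5]: (35.64+28.80)/2 × 1.5 = 48.33
  Sum = 130.845 mcg/mL·h
IV tail: 28.80/0.142 = 202.817; AUC_iv,0→∞ = 130.845 + 202.817 = 333.662 mcg/mL·h
Trapezoidal AUC_0→9.75 (rectal suppository):
  [0→1.5]: (0.00+38.17)/2 × 1.5 = 28.6275
  [1.5→2]: (38.17+41.80)/2 × 0.5 = 19.9925
  [2→2.25]: (41.80+42.74)/2 × 0.25 = 10.5675
  [2.25→2.75]: (42.74+43.37)/2 × 0.5 = 21.5275
  [2.75→3.75]: (43.37+41.58)/2 × 1 = 42.475
  [3.75→9.75]: (41.58+19.70)/2 × 6 = 183.84
  Sum = 307.03 mcg/mL·h
rectal suppository tail: 19.70/0.142 = 138.732; AUC_ev,0→∞ = 307.03 + 138.732 = 445.762 mcg/mL·h
F = (AUC_ev/D_ev)/(AUC_iv/D_iv) = (445.762/50)/(333.662/25) = 8.91524/13.34648 = 0.6680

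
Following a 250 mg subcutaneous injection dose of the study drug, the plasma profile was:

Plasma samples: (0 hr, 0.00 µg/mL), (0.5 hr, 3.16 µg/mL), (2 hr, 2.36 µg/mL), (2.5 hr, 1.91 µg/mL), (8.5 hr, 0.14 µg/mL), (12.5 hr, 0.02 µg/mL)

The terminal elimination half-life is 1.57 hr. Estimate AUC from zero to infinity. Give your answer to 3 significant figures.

AUC = 12.5 µg/mL·hr

Trapezoidal AUC_0→12.5:
  [0→0.5]: (0.00+3.16)/2 × 0.5 = 0.79
  [0.5→2]: (3.16+2.36)/2 × 1.5 = 4.14
  [2→2.5]: (2.36+1.91)/2 × 0.5 = 1.0675
  [2.5→8.5]: (1.91+0.14)/2 × 6 = 6.15
  [8.5→12.5]: (0.14+0.02)/2 × 4 = 0.32
  Sum = 12.4675 µg/mL·hr
k_e = ln2 / t½ = 0.693147 / 1.57 = 0.4415 hr^-1
Extrapolated tail: C_last / k_e = 0.02 / 0.4415 = 0.045
AUC_0→∞ = 12.4675 + 0.045 = 12.5125 µg/mL·hr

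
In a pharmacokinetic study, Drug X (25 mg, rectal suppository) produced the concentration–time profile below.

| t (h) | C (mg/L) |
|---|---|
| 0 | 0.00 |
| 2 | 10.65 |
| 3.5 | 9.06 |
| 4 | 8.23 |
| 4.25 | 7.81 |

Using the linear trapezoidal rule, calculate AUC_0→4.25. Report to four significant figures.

Trapezoidal AUC_0→4.25:
  [0→2]: (0.00+10.65)/2 × 2 = 10.65
  [2→3.5]: (10.65+9.06)/2 × 1.5 = 14.7825
  [3.5→4]: (9.06+8.23)/2 × 0.5 = 4.3225
  [4→4.25]: (8.23+7.81)/2 × 0.25 = 2.005
  Sum = 31.76 mg/L·h

AUC = 31.76 mg/L·h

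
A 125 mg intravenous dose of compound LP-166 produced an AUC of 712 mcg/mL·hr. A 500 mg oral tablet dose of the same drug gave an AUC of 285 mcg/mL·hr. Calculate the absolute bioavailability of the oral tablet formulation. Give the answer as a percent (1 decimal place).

F = (AUC_ev / D_ev) / (AUC_iv / D_iv)
  = (285/500) / (712/125)
  = 0.57 / 5.696 = 0.1001
  = 10.01%

F = 10.0%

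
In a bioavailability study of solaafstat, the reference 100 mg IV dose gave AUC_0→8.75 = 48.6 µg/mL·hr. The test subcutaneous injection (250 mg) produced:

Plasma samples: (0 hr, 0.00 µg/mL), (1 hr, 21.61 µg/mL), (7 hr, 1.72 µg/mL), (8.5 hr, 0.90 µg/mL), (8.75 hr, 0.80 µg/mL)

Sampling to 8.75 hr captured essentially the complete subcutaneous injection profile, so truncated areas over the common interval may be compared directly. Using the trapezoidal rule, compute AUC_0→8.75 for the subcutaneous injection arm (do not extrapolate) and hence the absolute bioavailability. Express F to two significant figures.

F = 0.68

Trapezoidal AUC_0→8.75 (subcutaneous injection):
  [0→1]: (0.00+21.61)/2 × 1 = 10.805
  [1→7]: (21.61+1.72)/2 × 6 = 69.99
  [7→8.5]: (1.72+0.90)/2 × 1.5 = 1.965
  [8.5→8.75]: (0.90+0.80)/2 × 0.25 = 0.2125
  Sum = 82.9725 µg/mL·hr
F = (AUC_ev/D_ev)/(AUC_iv/D_iv) = (82.9725/250)/(48.6/100) = 0.33189/0.486 = 0.6829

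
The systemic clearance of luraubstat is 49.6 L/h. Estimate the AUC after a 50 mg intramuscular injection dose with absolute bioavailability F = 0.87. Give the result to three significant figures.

AUC = 0.877 mg/L·h

AUC_0→∞ = F × Dose / CL
        = 0.87 × 50 / 49.6 = 0.877016 mg/L·h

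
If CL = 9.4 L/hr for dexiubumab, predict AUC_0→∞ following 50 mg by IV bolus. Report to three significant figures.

AUC_0→∞ = Dose_iv / CL
        = 50 / 9.4 = 5.31915 mg/L·hr

AUC = 5.32 mg/L·hr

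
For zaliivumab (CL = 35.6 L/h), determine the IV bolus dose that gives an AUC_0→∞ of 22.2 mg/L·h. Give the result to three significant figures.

Dose = 790 mg

Dose_iv = CL × AUC_0→∞
     = 35.6 × 22.2 = 790.32 mg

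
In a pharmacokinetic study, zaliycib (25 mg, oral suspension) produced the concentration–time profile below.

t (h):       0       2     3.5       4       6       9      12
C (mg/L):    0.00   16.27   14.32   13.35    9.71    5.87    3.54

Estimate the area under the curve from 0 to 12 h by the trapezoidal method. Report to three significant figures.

AUC = 107 mg/L·h

Trapezoidal AUC_0→12:
  [0→2]: (0.00+16.27)/2 × 2 = 16.27
  [2→3.5]: (16.27+14.32)/2 × 1.5 = 22.9425
  [3.5→4]: (14.32+13.35)/2 × 0.5 = 6.9175
  [4→6]: (13.35+9.71)/2 × 2 = 23.06
  [6→9]: (9.71+5.87)/2 × 3 = 23.37
  [9→12]: (5.87+3.54)/2 × 3 = 14.115
  Sum = 106.675 mg/L·h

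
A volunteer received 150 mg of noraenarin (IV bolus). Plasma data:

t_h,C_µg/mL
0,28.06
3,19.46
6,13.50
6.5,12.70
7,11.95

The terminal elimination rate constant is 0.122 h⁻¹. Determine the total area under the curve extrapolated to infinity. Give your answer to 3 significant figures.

Trapezoidal AUC_0→7:
  [0→3]: (28.06+19.46)/2 × 3 = 71.28
  [3→6]: (19.46+13.50)/2 × 3 = 49.44
  [6→6.5]: (13.50+12.70)/2 × 0.5 = 6.55
  [6.5→7]: (12.70+11.95)/2 × 0.5 = 6.1625
  Sum = 133.4325 µg/mL·h
Extrapolated tail: C_last / k_e = 11.95 / 0.122 = 97.951
AUC_0→∞ = 133.4325 + 97.951 = 231.3835 µg/mL·h

AUC = 231 µg/mL·h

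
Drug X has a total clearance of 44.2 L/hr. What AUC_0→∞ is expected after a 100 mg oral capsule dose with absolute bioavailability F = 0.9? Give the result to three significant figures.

AUC_0→∞ = F × Dose / CL
        = 0.9 × 100 / 44.2 = 2.0362 mg/L·hr

AUC = 2.04 mg/L·hr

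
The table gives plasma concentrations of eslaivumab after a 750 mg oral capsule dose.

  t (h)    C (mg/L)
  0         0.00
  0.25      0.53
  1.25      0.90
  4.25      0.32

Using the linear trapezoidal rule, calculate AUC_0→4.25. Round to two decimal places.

Trapezoidal AUC_0→4.25:
  [0→0.25]: (0.00+0.53)/2 × 0.25 = 0.06625
  [0.25→1.25]: (0.53+0.90)/2 × 1 = 0.715
  [1.25→4.25]: (0.90+0.32)/2 × 3 = 1.83
  Sum = 2.61125 mg/L·h

AUC = 2.61 mg/L·h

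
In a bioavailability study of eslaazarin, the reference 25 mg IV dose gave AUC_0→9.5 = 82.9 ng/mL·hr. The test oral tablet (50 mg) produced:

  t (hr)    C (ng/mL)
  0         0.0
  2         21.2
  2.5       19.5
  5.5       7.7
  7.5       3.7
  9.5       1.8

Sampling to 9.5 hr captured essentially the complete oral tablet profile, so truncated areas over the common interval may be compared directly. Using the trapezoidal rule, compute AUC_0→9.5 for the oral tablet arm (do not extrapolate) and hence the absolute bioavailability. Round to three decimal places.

Trapezoidal AUC_0→9.5 (oral tablet):
  [0→2]: (0.0+21.2)/2 × 2 = 21.2
  [2→2.5]: (21.2+19.5)/2 × 0.5 = 10.175
  [2.5→5.5]: (19.5+7.7)/2 × 3 = 40.8
  [5.5→7.5]: (7.7+3.7)/2 × 2 = 11.4
  [7.5→9.5]: (3.7+1.8)/2 × 2 = 5.5
  Sum = 89.075 ng/mL·hr
F = (AUC_ev/D_ev)/(AUC_iv/D_iv) = (89.075/50)/(82.9/25) = 1.7815/3.316 = 0.5372

F = 0.537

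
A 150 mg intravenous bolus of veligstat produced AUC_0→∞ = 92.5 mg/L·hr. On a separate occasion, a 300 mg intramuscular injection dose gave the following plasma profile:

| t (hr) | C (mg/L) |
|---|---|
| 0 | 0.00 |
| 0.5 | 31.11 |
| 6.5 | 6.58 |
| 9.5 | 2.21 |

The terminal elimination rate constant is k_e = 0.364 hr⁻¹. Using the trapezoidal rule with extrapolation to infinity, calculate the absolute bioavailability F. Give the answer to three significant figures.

Trapezoidal AUC_0→9.5 (intramuscular injection):
  [0→0.5]: (0.00+31.11)/2 × 0.5 = 7.7775
  [0.5→6.5]: (31.11+6.58)/2 × 6 = 113.07
  [6.5→9.5]: (6.58+2.21)/2 × 3 = 13.185
  Sum = 134.0325 mg/L·hr
Tail: C_last/k_e = 2.21/0.364 = 6.071
AUC_0→∞ (intramuscular injection) = 134.0325 + 6.071 = 140.1035 mg/L·hr
F = (AUC_ev/D_ev)/(AUC_iv/D_iv) = (140.1035/300)/(92.5/150) = 0.467012/0.616667 = 0.7573

F = 0.757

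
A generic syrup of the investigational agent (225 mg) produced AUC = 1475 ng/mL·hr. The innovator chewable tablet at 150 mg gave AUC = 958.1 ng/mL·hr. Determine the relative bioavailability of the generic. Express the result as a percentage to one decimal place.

F_rel = (AUC_test/D_test) / (AUC_ref/D_ref)
      = (1475/225) / (958.1/150)
      = 6.55556 / 6.38733 = 1.0263 = 102.63%

F_rel = 102.6%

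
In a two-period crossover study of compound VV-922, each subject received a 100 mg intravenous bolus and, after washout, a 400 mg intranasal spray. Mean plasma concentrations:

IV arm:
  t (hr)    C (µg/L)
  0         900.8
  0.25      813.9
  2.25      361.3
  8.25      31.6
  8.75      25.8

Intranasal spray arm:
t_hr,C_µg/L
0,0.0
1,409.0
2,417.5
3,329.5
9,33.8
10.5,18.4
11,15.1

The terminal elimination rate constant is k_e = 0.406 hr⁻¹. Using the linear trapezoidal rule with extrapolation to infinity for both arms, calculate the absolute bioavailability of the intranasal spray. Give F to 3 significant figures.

F = 0.205

Trapezoidal AUC_0→8.75 (IV):
  [0→0.25]: (900.8+813.9)/2 × 0.25 = 214.3375
  [0.25→2.25]: (813.9+361.3)/2 × 2 = 1175.2
  [2.25→8.25]: (361.3+31.6)/2 × 6 = 1178.7
  [8.25→8.75]: (31.6+25.8)/2 × 0.5 = 14.35
  Sum = 2582.5875 µg/L·hr
IV tail: 25.8/0.406 = 63.547; AUC_iv,0→∞ = 2582.5875 + 63.547 = 2646.1345 µg/L·hr
Trapezoidal AUC_0→11 (intranasal spray):
  [0→1]: (0.0+409.0)/2 × 1 = 204.5
  [1→2]: (409.0+417.5)/2 × 1 = 413.25
  [2→3]: (417.5+329.5)/2 × 1 = 373.5
  [3→9]: (329.5+33.8)/2 × 6 = 1089.9
  [9→10.5]: (33.8+18.4)/2 × 1.5 = 39.15
  [10.5→11]: (18.4+15.1)/2 × 0.5 = 8.375
  Sum = 2128.675 µg/L·hr
intranasal spray tail: 15.1/0.406 = 37.192; AUC_ev,0→∞ = 2128.675 + 37.192 = 2165.867 µg/L·hr
F = (AUC_ev/D_ev)/(AUC_iv/D_iv) = (2165.867/400)/(2646.1345/100) = 5.4146675/26.461345 = 0.2046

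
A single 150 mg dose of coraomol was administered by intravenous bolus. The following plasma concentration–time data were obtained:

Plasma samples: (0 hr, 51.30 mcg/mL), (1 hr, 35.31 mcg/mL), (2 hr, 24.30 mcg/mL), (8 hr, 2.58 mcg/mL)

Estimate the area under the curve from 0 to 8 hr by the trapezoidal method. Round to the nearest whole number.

AUC = 154 mcg/mL·hr

Trapezoidal AUC_0→8:
  [0→1]: (51.30+35.31)/2 × 1 = 43.305
  [1→2]: (35.31+24.30)/2 × 1 = 29.805
  [2→8]: (24.30+2.58)/2 × 6 = 80.64
  Sum = 153.75 mcg/mL·hr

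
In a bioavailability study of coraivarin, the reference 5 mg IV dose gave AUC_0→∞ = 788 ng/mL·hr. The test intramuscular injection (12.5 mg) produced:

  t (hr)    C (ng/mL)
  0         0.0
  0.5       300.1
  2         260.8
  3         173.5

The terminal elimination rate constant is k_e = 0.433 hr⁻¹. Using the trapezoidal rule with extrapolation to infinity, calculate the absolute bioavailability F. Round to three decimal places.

Trapezoidal AUC_0→3 (intramuscular injection):
  [0→0.5]: (0.0+300.1)/2 × 0.5 = 75.025
  [0.5→2]: (300.1+260.8)/2 × 1.5 = 420.675
  [2→3]: (260.8+173.5)/2 × 1 = 217.15
  Sum = 712.85 ng/mL·hr
Tail: C_last/k_e = 173.5/0.433 = 400.693
AUC_0→∞ (intramuscular injection) = 712.85 + 400.693 = 1113.543 ng/mL·hr
F = (AUC_ev/D_ev)/(AUC_iv/D_iv) = (1113.543/12.5)/(788/5) = 89.08344/157.6 = 0.5653

F = 0.565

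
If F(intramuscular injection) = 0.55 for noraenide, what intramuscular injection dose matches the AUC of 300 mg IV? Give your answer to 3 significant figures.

D_intramuscular = 545 mg

For equal systemic exposure: F × D_ev = D_iv
D_ev = D_iv / F = 300 / 0.55 = 545.455 mg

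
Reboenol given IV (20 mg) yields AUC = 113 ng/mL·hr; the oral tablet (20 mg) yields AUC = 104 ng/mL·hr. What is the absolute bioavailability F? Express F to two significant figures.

F = (AUC_ev / D_ev) / (AUC_iv / D_iv)
  = (104/20) / (113/20)
  = 5.2 / 5.65 = 0.9204

F = 0.92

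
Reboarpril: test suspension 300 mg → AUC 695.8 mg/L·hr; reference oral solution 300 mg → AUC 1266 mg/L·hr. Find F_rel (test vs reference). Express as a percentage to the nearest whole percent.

F_rel = 55%

F_rel = (AUC_test/D_test) / (AUC_ref/D_ref)
      = (695.8/300) / (1266/300)
      = 2.31933 / 4.22 = 0.5496 = 54.96%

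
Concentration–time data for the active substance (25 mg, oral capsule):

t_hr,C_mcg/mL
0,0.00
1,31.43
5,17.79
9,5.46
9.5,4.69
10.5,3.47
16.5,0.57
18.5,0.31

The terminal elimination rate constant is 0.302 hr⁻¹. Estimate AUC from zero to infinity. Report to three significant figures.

Trapezoidal AUC_0→18.5:
  [0→1]: (0.00+31.43)/2 × 1 = 15.715
  [1→5]: (31.43+17.79)/2 × 4 = 98.44
  [5→9]: (17.79+5.46)/2 × 4 = 46.5
  [9→9.5]: (5.46+4.69)/2 × 0.5 = 2.5375
  [9.5→10.5]: (4.69+3.47)/2 × 1 = 4.08
  [10.5→16.5]: (3.47+0.57)/2 × 6 = 12.12
  [16.5→18.5]: (0.57+0.31)/2 × 2 = 0.88
  Sum = 180.2725 mcg/mL·hr
Extrapolated tail: C_last / k_e = 0.31 / 0.302 = 1.026
AUC_0→∞ = 180.2725 + 1.026 = 181.2985 mcg/mL·hr

AUC = 181 mcg/mL·hr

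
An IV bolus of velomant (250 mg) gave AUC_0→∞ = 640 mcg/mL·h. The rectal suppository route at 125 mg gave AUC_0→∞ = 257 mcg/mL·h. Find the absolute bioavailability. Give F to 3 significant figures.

F = (AUC_ev / D_ev) / (AUC_iv / D_iv)
  = (257/125) / (640/250)
  = 2.056 / 2.56 = 0.8031

F = 0.803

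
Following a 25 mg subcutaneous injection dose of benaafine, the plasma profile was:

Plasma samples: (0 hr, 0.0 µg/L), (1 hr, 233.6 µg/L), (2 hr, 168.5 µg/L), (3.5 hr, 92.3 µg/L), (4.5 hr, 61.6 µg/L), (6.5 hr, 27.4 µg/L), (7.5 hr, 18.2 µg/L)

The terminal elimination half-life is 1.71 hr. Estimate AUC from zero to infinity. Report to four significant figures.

Trapezoidal AUC_0→7.5:
  [0→1]: (0.0+233.6)/2 × 1 = 116.8
  [1→2]: (233.6+168.5)/2 × 1 = 201.05
  [2→3.5]: (168.5+92.3)/2 × 1.5 = 195.6
  [3.5→4.5]: (92.3+61.6)/2 × 1 = 76.95
  [4.5→6.5]: (61.6+27.4)/2 × 2 = 89.0
  [6.5→7.5]: (27.4+18.2)/2 × 1 = 22.8
  Sum = 702.2 µg/L·hr
k_e = ln2 / t½ = 0.693147 / 1.71 = 0.4053 hr^-1
Extrapolated tail: C_last / k_e = 18.2 / 0.4053 = 44.905
AUC_0→∞ = 702.2 + 44.905 = 747.105 µg/L·hr

AUC = 747.1 µg/L·hr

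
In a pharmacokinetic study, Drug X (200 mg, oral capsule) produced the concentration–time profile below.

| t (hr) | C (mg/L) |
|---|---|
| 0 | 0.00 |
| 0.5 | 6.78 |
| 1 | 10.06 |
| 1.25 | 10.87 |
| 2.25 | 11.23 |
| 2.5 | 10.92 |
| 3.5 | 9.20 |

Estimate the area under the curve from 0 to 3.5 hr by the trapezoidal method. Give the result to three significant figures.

AUC = 32.4 mg/L·hr

Trapezoidal AUC_0→3.5:
  [0→0.5]: (0.00+6.78)/2 × 0.5 = 1.695
  [0.5→1]: (6.78+10.06)/2 × 0.5 = 4.21
  [1→1.25]: (10.06+10.87)/2 × 0.25 = 2.61625
  [1.25→2.25]: (10.87+11.23)/2 × 1 = 11.05
  [2.25→2.5]: (11.23+10.92)/2 × 0.25 = 2.76875
  [2.5→3.5]: (10.92+9.20)/2 × 1 = 10.06
  Sum = 32.4 mg/L·hr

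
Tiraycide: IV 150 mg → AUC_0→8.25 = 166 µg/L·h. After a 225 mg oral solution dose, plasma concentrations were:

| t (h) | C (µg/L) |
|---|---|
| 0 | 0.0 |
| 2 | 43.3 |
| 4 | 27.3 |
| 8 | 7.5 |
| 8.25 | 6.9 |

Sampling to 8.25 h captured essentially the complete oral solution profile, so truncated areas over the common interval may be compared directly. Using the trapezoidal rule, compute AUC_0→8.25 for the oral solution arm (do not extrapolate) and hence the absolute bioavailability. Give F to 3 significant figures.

F = 0.744

Trapezoidal AUC_0→8.25 (oral solution):
  [0→2]: (0.0+43.3)/2 × 2 = 43.3
  [2→4]: (43.3+27.3)/2 × 2 = 70.6
  [4→8]: (27.3+7.5)/2 × 4 = 69.6
  [8→8.25]: (7.5+6.9)/2 × 0.25 = 1.8
  Sum = 185.3 µg/L·h
F = (AUC_ev/D_ev)/(AUC_iv/D_iv) = (185.3/225)/(166/150) = 0.823556/1.10667 = 0.7442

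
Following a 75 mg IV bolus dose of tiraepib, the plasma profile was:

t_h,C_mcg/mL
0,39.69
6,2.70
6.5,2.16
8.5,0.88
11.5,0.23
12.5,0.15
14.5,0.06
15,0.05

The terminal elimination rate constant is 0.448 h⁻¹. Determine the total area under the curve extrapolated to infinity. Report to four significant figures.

AUC = 133.6 mcg/mL·h

Trapezoidal AUC_0→15:
  [0→6]: (39.69+2.70)/2 × 6 = 127.17
  [6→6.5]: (2.70+2.16)/2 × 0.5 = 1.215
  [6.5→8.5]: (2.16+0.88)/2 × 2 = 3.04
  [8.5→11.5]: (0.88+0.23)/2 × 3 = 1.665
  [11.5→12.5]: (0.23+0.15)/2 × 1 = 0.19
  [12.5→14.5]: (0.15+0.06)/2 × 2 = 0.21
  [14.5→15]: (0.06+0.05)/2 × 0.5 = 0.0275
  Sum = 133.5175 mcg/mL·h
Extrapolated tail: C_last / k_e = 0.05 / 0.448 = 0.112
AUC_0→∞ = 133.5175 + 0.112 = 133.6295 mcg/mL·h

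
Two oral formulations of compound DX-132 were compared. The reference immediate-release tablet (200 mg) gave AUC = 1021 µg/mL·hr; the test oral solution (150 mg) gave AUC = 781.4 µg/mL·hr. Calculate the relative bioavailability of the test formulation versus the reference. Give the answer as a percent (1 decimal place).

F_rel = (AUC_test/D_test) / (AUC_ref/D_ref)
      = (781.4/150) / (1021/200)
      = 5.20933 / 5.105 = 1.0204 = 102.04%

F_rel = 102.0%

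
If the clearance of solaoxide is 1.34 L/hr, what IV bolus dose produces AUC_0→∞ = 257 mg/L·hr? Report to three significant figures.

Dose = 344 mg

Dose_iv = CL × AUC_0→∞
     = 1.34 × 257 = 344.38 mg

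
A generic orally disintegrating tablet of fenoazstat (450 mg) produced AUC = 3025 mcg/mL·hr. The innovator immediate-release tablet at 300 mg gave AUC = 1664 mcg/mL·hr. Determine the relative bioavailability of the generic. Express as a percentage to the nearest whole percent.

F_rel = 121%

F_rel = (AUC_test/D_test) / (AUC_ref/D_ref)
      = (3025/450) / (1664/300)
      = 6.72222 / 5.54667 = 1.2119 = 121.19%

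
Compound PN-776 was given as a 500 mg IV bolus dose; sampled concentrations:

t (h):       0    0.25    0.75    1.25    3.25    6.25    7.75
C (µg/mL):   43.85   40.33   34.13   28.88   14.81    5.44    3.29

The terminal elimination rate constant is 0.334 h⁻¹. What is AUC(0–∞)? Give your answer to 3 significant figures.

AUC = 135 µg/mL·h

Trapezoidal AUC_0→7.75:
  [0→0.25]: (43.85+40.33)/2 × 0.25 = 10.5225
  [0.25→0.75]: (40.33+34.13)/2 × 0.5 = 18.615
  [0.75→1.25]: (34.13+28.88)/2 × 0.5 = 15.7525
  [1.25→3.25]: (28.88+14.81)/2 × 2 = 43.69
  [3.25→6.25]: (14.81+5.44)/2 × 3 = 30.375
  [6.25→7.75]: (5.44+3.29)/2 × 1.5 = 6.5475
  Sum = 125.5025 µg/mL·h
Extrapolated tail: C_last / k_e = 3.29 / 0.334 = 9.850
AUC_0→∞ = 125.5025 + 9.850 = 135.3525 µg/mL·h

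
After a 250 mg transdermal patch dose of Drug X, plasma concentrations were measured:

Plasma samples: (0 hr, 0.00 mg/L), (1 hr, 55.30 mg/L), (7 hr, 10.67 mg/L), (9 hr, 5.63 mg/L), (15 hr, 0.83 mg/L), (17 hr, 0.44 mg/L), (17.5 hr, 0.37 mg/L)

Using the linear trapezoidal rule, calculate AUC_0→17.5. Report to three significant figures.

Trapezoidal AUC_0→17.5:
  [0→1]: (0.00+55.30)/2 × 1 = 27.65
  [1→7]: (55.30+10.67)/2 × 6 = 197.91
  [7→9]: (10.67+5.63)/2 × 2 = 16.3
  [9→15]: (5.63+0.83)/2 × 6 = 19.38
  [15→17]: (0.83+0.44)/2 × 2 = 1.27
  [17→17.5]: (0.44+0.37)/2 × 0.5 = 0.2025
  Sum = 262.7125 mg/L·hr

AUC = 263 mg/L·hr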